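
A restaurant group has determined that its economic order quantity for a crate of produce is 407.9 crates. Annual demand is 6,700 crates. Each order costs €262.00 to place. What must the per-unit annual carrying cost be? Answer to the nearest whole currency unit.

H ≈ €21

Squaring Q* = √(2DS/H) gives Q*² = 2DS/H.
From Q* = √(2DS/H): H = 2DS / Q*² = 2 × 6,700 × 262 / 407.9² = 21.1008.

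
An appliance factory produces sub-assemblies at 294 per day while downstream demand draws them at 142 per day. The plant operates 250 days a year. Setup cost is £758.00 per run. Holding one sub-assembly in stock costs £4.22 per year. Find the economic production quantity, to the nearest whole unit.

Annual demand D = 142 × 250 = 35,500.
Production build-up factor (1 − d/p) = 1 − 142/294 = 0.5170.
Q* = √(2DS / (H(1 − d/p))) = √(2 × 35,500 × 758 / (4.22 × 0.5170)).
= √(53,818,000 / 2.1818) ≈ 4966.603.

Q* ≈ 4,967 sub-assemblies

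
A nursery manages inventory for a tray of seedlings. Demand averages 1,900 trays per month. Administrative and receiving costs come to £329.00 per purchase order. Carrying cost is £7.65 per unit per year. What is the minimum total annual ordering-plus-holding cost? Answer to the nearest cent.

Annual demand D = 1,900 × 12 = 22,800.
Q* = √(2DS/H) = √(2 × 22,800 × 329 / 7.65) ≈ 1400.39.
At the optimum the two cost components are equal, so total cost = 2·(Q*/2)H = Q*·H.
Minimum total = √(2DSH) = √(2 × 22,800 × 329 × 7.65) ≈ 10713.000.

TC* ≈ £10,713.00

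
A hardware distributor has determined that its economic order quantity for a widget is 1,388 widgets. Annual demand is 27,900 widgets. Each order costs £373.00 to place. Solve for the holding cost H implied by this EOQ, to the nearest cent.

H ≈ £10.80

The basic EOQ model gives Q* = √(2DS/H); rearrange for the unknown.
From Q* = √(2DS/H): H = 2DS / Q*² = 2 × 27,900 × 373 / 1,388² = 10.8035.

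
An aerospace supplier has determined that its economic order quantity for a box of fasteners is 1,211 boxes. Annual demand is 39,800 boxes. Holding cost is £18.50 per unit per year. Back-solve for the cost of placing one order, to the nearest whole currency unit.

S ≈ £341

Invert the EOQ relation Q*² = 2DS/H.
From Q* = √(2DS/H): S = Q*²H / (2D) = 1,211² × 18.5 / (2 × 39,800) = 340.8372.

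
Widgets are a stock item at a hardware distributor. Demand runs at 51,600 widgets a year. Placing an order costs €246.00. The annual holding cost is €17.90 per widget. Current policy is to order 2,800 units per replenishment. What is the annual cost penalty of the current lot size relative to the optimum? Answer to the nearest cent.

Extra cost ≈ €8,276.04 per year

EOQ = √(2DS/H) = √(2 × 51,600 × 246 / 17.9) ≈ 1190.92.
Cost at Q* = (D/Q*)S + (Q*/2)H = √(2DSH) ≈ €21,317.38.
Cost at Q = 2,800: (51,600/2,800)×246 + (2,800/2)×17.9 = €4,533.43 + €25,060.00 = €29,593.43.
Excess = €29,593.43 − €21,317.38 = €8,276.04.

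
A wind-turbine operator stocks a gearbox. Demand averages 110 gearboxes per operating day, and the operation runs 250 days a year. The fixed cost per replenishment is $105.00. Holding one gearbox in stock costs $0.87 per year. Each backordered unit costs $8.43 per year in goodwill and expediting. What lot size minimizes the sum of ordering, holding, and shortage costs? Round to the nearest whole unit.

Q* ≈ 2,706 gearboxes

Annual demand D = 110 × 250 = 27,500.
With planned backorders, Q* = √(2DS/H) · √((H+B)/B).
√(2DS/H) = √(2 × 27,500 × 105 / 0.87) = 2576.418.
√((H+B)/B) = √((0.87+8.43)/8.43) = 1.0503.
Q* ≈ 2706.101.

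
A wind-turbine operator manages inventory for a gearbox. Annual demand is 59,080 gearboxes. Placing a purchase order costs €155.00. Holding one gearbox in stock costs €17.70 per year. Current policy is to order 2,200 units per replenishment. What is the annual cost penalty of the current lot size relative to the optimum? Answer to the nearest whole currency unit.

EOQ = √(2DS/H) = √(2 × 59,080 × 155 / 17.7) ≈ 1017.22.
Cost at Q* = (D/Q*)S + (Q*/2)H = √(2DSH) ≈ €18,004.78.
Cost at Q = 2,200: (59,080/2,200)×155 + (2,200/2)×17.7 = €4,162.45 + €19,470.00 = €23,632.45.
Excess = €23,632.45 − €18,004.78 = €5,627.68.

Extra cost ≈ €5,628 per year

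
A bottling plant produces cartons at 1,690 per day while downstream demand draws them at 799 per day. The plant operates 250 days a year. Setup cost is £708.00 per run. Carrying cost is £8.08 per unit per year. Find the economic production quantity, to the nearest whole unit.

Annual demand D = 799 × 250 = 199,750.
Production build-up factor (1 − d/p) = 1 − 799/1,690 = 0.5272.
Q* = √(2DS / (H(1 − d/p))) = √(2 × 199,750 × 708 / (8.08 × 0.5272)).
= √(282,846,000 / 4.2599) ≈ 8148.428.

Q* ≈ 8,148 cartons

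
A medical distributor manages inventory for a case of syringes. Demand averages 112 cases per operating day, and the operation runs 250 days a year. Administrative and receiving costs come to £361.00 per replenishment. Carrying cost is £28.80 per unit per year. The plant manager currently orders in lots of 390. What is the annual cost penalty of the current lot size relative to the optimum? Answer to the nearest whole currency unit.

Annual demand D = 112 × 250 = 28,000.
EOQ = √(2DS/H) = √(2 × 28,000 × 361 / 28.8) ≈ 837.82.
Cost at Q* = (D/Q*)S + (Q*/2)H = √(2DSH) ≈ £24,129.25.
Cost at Q = 390: (28,000/390)×361 + (390/2)×28.8 = £25,917.95 + £5,616.00 = £31,533.95.
Excess = £31,533.95 − £24,129.25 = £7,404.70.

Extra cost ≈ £7,405 per year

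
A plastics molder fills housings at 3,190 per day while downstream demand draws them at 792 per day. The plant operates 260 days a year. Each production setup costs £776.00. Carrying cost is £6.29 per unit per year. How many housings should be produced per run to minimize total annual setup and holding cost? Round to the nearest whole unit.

Q* ≈ 8,221 housings

Annual demand D = 792 × 260 = 205,920.
Production build-up factor (1 − d/p) = 1 − 792/3,190 = 0.7517.
Q* = √(2DS / (H(1 − d/p))) = √(2 × 205,920 × 776 / (6.29 × 0.7517)).
= √(319,587,840 / 4.7283) ≈ 8221.301.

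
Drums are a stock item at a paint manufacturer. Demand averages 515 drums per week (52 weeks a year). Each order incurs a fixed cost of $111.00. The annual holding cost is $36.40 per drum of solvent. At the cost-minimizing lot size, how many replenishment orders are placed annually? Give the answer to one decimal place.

Annual demand D = 515 × 52 = 26,780.
The optimal lot size = √(2DS/H) = √(2 × 26,780 × 111 / 36.4) ≈ 404.14.
Orders per year = D / Q* = 26,780 / 404.14 ≈ 66.264.

N ≈ 66.3 orders per year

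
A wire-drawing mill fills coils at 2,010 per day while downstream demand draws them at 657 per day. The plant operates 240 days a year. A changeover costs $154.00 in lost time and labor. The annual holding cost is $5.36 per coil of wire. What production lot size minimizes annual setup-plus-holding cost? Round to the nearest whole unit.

Q* ≈ 3,669 coils

Annual demand D = 657 × 240 = 157,680.
Production build-up factor (1 − d/p) = 1 − 657/2,010 = 0.6731.
Q* = √(2DS / (H(1 − d/p))) = √(2 × 157,680 × 154 / (5.36 × 0.6731)).
= √(48,565,440 / 3.608) ≈ 3668.854.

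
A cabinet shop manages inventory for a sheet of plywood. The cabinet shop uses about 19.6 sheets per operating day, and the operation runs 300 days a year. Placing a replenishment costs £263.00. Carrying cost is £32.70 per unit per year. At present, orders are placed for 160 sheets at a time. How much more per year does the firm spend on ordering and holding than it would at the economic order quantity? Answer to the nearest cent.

Annual demand D = 19.6 × 300 = 5,880.
EOQ = √(2DS/H) = √(2 × 5,880 × 263 / 32.7) ≈ 307.54.
Cost at Q* = (D/Q*)S + (Q*/2)H = √(2DSH) ≈ £10,056.70.
Cost at Q = 160: (5,880/160)×263 + (160/2)×32.7 = £9,665.25 + £2,616.00 = £12,281.25.
Excess = £12,281.25 − £10,056.70 = £2,224.55.

Extra cost ≈ £2,224.55 per year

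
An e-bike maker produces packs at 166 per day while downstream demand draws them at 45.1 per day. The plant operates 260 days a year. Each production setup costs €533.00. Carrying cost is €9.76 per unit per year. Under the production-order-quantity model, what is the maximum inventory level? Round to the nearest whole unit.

Annual demand D = 45.1 × 260 = 11,726.
Production build-up factor (1 − d/p) = 1 − 45.1/166 = 0.7283.
Q* = √(2DS / (H(1 − d/p))) = √(2 × 11,726 × 533 / (9.76 × 0.7283)).
= √(12,499,916 / 7.1083) ≈ 1326.079.
Maximum inventory = Q*(1 − d/p) = 1326.079 × 0.7283 ≈ 965.801.

I_max ≈ 966 packs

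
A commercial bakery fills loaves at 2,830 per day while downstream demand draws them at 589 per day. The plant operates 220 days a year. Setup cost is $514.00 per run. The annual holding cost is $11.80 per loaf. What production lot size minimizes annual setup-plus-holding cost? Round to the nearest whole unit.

Annual demand D = 589 × 220 = 129,580.
Production build-up factor (1 − d/p) = 1 − 589/2,830 = 0.7919.
Q* = √(2DS / (H(1 − d/p))) = √(2 × 129,580 × 514 / (11.8 × 0.7919)).
= √(133,208,240 / 9.3441) ≈ 3775.694.

Q* ≈ 3,776 loaves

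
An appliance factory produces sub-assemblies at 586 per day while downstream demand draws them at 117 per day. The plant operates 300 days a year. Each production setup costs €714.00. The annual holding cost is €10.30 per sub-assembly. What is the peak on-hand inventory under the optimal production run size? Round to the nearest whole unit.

Annual demand D = 117 × 300 = 35,100.
Production build-up factor (1 − d/p) = 1 − 117/586 = 0.8003.
Q* = √(2DS / (H(1 − d/p))) = √(2 × 35,100 × 714 / (10.3 × 0.8003)).
= √(50,122,800 / 8.2435) ≈ 2465.820.
Maximum inventory = Q*(1 − d/p) = 2465.820 × 0.8003 ≈ 1973.498.

I_max ≈ 1,973 sub-assemblies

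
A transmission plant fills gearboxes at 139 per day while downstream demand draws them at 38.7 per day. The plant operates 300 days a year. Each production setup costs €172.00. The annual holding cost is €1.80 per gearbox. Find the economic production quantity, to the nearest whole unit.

Q* ≈ 1,754 gearboxes

Annual demand D = 38.7 × 300 = 11,610.
Production build-up factor (1 − d/p) = 1 − 38.7/139 = 0.7216.
Q* = √(2DS / (H(1 − d/p))) = √(2 × 11,610 × 172 / (1.8 × 0.7216)).
= √(3,993,840 / 1.2988) ≈ 1753.541.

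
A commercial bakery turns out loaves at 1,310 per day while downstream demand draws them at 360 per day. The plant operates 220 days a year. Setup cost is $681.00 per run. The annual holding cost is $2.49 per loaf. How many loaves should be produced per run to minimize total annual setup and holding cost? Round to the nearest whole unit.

Q* ≈ 7,729 loaves

Annual demand D = 360 × 220 = 79,200.
Production build-up factor (1 − d/p) = 1 − 360/1,310 = 0.7252.
Q* = √(2DS / (H(1 − d/p))) = √(2 × 79,200 × 681 / (2.49 × 0.7252)).
= √(107,870,400 / 1.8057) ≈ 7729.036.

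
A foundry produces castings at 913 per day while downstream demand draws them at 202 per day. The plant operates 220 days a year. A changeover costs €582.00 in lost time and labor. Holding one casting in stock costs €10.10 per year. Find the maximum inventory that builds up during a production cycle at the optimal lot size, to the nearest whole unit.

Annual demand D = 202 × 220 = 44,440.
Production build-up factor (1 − d/p) = 1 − 202/913 = 0.7788.
Q* = √(2DS / (H(1 − d/p))) = √(2 × 44,440 × 582 / (10.1 × 0.7788)).
= √(51,728,160 / 7.8654) ≈ 2564.504.
Maximum inventory = Q*(1 − d/p) = 2564.504 × 0.7788 ≈ 1997.111.

I_max ≈ 1,997 castings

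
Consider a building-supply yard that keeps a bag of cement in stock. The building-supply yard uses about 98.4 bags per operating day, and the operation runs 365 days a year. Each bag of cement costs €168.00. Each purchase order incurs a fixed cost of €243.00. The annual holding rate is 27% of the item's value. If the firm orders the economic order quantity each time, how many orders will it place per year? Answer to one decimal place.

N ≈ 57.9 orders per year

Annual demand D = 98.4 × 365 = 35,916.
Holding cost H = 0.27 × €168.00 = €45.3600 per unit per year.
EOQ = √(2DS/H) = √(2 × 35,916 × 243 / 45.36) ≈ 620.33.
Orders per year = D / Q* = 35,916 / 620.33 ≈ 57.898.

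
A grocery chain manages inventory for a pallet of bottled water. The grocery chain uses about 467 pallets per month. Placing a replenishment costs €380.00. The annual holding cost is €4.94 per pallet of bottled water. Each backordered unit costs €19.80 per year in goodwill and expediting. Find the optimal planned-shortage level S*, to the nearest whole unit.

Annual demand D = 467 × 12 = 5,604.
With planned backorders, Q* = √(2DS/H) · √((H+B)/B).
√(2DS/H) = √(2 × 5,604 × 380 / 4.94) = 928.522.
√((H+B)/B) = √((4.94+19.8)/19.8) = 1.1178.
Q* ≈ 1037.910.
S* = Q* · H/(H+B) = 1037.910 × 4.94/24.74 ≈ 207.246.

S* ≈ 207 pallets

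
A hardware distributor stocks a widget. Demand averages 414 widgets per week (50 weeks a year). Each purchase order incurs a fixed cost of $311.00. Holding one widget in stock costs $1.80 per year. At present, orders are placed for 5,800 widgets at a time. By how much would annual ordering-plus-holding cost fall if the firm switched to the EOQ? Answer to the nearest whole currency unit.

Extra cost ≈ $1,516 per year

Annual demand D = 414 × 50 = 20,700.
EOQ = √(2DS/H) = √(2 × 20,700 × 311 / 1.8) ≈ 2674.51.
Cost at Q* = (D/Q*)S + (Q*/2)H = √(2DSH) ≈ $4,814.12.
Cost at Q = 5,800: (20,700/5,800)×311 + (5,800/2)×1.8 = $1,109.95 + $5,220.00 = $6,329.95.
Excess = $6,329.95 − $4,814.12 = $1,515.83.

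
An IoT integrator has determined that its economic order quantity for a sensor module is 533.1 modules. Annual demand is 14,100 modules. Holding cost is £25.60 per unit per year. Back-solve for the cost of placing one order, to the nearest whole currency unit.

Invert the EOQ relation Q*² = 2DS/H.
From Q* = √(2DS/H): S = Q*²H / (2D) = 533.1² × 25.6 / (2 × 14,100) = 257.9932.

S ≈ £258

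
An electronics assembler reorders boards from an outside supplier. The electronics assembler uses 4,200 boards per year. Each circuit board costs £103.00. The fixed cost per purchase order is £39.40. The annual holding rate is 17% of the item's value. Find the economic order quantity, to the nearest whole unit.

Q* ≈ 137 boards

Holding cost H = 0.17 × £103.00 = £17.5100 per unit per year.
EOQ = √(2DS / H) = √(2 × 4,200 × 39.4 / 17.51).
= √(330,960 / 17.51) = √18,901.1993 ≈ 137.482.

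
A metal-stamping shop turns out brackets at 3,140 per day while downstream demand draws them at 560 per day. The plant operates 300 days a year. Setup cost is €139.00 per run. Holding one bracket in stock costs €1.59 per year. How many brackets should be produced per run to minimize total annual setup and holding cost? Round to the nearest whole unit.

Q* ≈ 5,979 brackets

Annual demand D = 560 × 300 = 168,000.
Production build-up factor (1 − d/p) = 1 − 560/3,140 = 0.8217.
Q* = √(2DS / (H(1 − d/p))) = √(2 × 168,000 × 139 / (1.59 × 0.8217)).
= √(46,704,000 / 1.3064) ≈ 5979.067.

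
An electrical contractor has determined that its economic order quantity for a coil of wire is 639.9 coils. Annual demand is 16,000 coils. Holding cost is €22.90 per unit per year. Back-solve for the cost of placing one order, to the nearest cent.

The basic EOQ model gives Q* = √(2DS/H); rearrange for the unknown.
From Q* = √(2DS/H): S = Q*²H / (2D) = 639.9² × 22.9 / (2 × 16,000) = 293.0284.

S ≈ €293.03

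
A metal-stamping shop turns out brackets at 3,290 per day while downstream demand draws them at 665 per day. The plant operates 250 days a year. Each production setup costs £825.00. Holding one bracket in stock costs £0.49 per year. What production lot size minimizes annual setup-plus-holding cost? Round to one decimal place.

Annual demand D = 665 × 250 = 166,250.
Production build-up factor (1 − d/p) = 1 − 665/3,290 = 0.7979.
Q* = √(2DS / (H(1 − d/p))) = √(2 × 166,250 × 825 / (0.49 × 0.7979)).
= √(274,312,500 / 0.391) ≈ 26488.542.

Q* ≈ 26,488.5 brackets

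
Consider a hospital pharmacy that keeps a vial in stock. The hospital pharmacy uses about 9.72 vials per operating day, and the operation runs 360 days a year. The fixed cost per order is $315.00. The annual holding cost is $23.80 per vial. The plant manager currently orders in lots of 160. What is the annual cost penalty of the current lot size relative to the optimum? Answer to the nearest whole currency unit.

Annual demand D = 9.72 × 360 = 3,499.2.
EOQ = √(2DS/H) = √(2 × 3,499.2 × 315 / 23.8) ≈ 304.35.
Cost at Q* = (D/Q*)S + (Q*/2)H = √(2DSH) ≈ $7,243.41.
Cost at Q = 160: (3,499.2/160)×315 + (160/2)×23.8 = $6,889.05 + $1,904.00 = $8,793.05.
Excess = $8,793.05 − $7,243.41 = $1,549.64.

Extra cost ≈ $1,550 per year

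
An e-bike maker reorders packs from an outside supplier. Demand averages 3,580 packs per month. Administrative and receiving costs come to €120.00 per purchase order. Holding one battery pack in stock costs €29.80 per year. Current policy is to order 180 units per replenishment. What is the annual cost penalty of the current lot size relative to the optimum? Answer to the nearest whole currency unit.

Annual demand D = 3,580 × 12 = 42,960.
EOQ = √(2DS/H) = √(2 × 42,960 × 120 / 29.8) ≈ 588.21.
Cost at Q* = (D/Q*)S + (Q*/2)H = √(2DSH) ≈ €17,528.55.
Cost at Q = 180: (42,960/180)×120 + (180/2)×29.8 = €28,640.00 + €2,682.00 = €31,322.00.
Excess = €31,322.00 − €17,528.55 = €13,793.45.

Extra cost ≈ €13,793 per year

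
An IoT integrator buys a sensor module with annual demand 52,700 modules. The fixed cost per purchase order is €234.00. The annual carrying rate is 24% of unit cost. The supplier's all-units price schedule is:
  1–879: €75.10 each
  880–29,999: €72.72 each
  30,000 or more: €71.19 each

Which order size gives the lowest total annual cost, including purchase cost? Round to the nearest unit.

Q* ≈ 1,189 modules

Holding cost per unit per year at price C is H = 0.24·C.
For each price level, check whether its EOQ is feasible; otherwise the best quantity at that price is the breakpoint.
Tier 1 (€75.10): EOQ = 1169.8 exceeds tier's upper bound 879, so this tier is dominated.
EOQ at €72.72 = 1188.8 (feasible in tier 2): TC = 52,700×€72.72 + (52,700/1188.8)×234 + (1188.8/2)×0.24×€72.72 = €3,853,091.26.
EOQ at €71.19 = 1201.5 < 30000, so use break Q=30000: TC = 52,700×€71.19 + (52,700/30000.0)×234 + (30000.0/2)×0.24×€71.19 = €4,008,408.06.
Lowest total cost is €3,853,091.26 at Q = 1188.8.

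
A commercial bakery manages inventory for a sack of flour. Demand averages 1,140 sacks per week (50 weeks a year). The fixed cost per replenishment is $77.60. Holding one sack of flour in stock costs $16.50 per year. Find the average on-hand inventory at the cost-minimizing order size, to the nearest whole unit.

Average inventory ≈ 366 sacks

Annual demand D = 1,140 × 50 = 57,000.
The optimal lot size = √(2DS/H) = √(2 × 57,000 × 77.6 / 16.5) ≈ 732.22.
Average inventory = Q*/2 ≈ 732.22 / 2 = 366.110.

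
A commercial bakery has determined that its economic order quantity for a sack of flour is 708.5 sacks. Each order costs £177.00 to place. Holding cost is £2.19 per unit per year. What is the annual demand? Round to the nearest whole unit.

D ≈ 3,105 sacks per year

The basic EOQ model gives Q* = √(2DS/H); rearrange for the unknown.
From Q* = √(2DS/H): D = Q*²H / (2S) = 708.5² × 2.19 / (2 × 177) = 3105.422.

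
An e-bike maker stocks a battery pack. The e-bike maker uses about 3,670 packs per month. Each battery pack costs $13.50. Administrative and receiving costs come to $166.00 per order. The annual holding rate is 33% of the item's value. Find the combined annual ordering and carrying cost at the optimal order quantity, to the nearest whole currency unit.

Annual demand D = 3,670 × 12 = 44,040.
Holding cost H = 0.33 × $13.50 = $4.4550 per unit per year.
Q* = √(2DS/H) = √(2 × 44,040 × 166 / 4.455) ≈ 1811.63.
At the optimum the two cost components are equal, so total cost = 2·(Q*/2)H = Q*·H.
Minimum total = √(2DSH) = √(2 × 44,040 × 166 × 4.455) ≈ 8070.799.

TC* ≈ $8,071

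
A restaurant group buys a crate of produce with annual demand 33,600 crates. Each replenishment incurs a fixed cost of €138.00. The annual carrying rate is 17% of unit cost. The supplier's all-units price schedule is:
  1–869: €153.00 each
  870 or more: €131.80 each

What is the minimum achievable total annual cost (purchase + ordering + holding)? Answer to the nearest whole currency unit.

Holding cost per unit per year at price C is H = 0.17·C.
Evaluate total cost at each tier's feasible EOQ or, if the EOQ is below the tier, at the tier's minimum quantity.
EOQ at €153.00 = 597.1 (feasible in tier 1): TC = 33,600×€153.00 + (33,600/597.1)×138 + (597.1/2)×0.17×€153.00 = €5,156,330.82.
EOQ at €131.80 = 643.3 < 870, so use break Q=870: TC = 33,600×€131.80 + (33,600/870.0)×138 + (870.0/2)×0.17×€131.80 = €4,443,556.27.
Lowest total cost among the candidates is at Q = 870.0.

TC* ≈ €4,443,556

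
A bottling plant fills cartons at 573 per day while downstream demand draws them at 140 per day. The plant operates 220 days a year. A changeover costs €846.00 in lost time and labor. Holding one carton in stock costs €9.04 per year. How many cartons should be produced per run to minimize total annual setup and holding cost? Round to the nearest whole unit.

Annual demand D = 140 × 220 = 30,800.
Production build-up factor (1 − d/p) = 1 − 140/573 = 0.7557.
Q* = √(2DS / (H(1 − d/p))) = √(2 × 30,800 × 846 / (9.04 × 0.7557)).
= √(52,113,600 / 6.8313) ≈ 2762.006.

Q* ≈ 2,762 cartons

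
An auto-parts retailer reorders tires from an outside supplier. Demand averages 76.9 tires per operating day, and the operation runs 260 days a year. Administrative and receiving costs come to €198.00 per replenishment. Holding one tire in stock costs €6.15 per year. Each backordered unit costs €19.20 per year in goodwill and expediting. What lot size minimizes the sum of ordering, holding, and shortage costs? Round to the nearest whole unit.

Annual demand D = 76.9 × 260 = 19,994.
With planned backorders, Q* = √(2DS/H) · √((H+B)/B).
√(2DS/H) = √(2 × 19,994 × 198 / 6.15) = 1134.645.
√((H+B)/B) = √((6.15+19.2)/19.2) = 1.1490.
Q* ≈ 1303.762.

Q* ≈ 1,304 tires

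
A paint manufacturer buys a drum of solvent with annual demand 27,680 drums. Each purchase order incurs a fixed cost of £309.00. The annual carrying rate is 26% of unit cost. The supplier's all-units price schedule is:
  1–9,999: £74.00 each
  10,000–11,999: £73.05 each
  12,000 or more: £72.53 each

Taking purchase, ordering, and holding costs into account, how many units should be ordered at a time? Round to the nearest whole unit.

Holding cost per unit per year at price C is H = 0.26·C.
For each price level, check whether its EOQ is feasible; otherwise the best quantity at that price is the breakpoint.
EOQ at £74.00 = 942.9 (feasible in tier 1): TC = 27,680×£74.00 + (27,680/942.9)×309 + (942.9/2)×0.26×£74.00 = £2,066,461.78.
EOQ at £73.05 = 949.0 < 10000, so use break Q=10000: TC = 27,680×£73.05 + (27,680/10000.0)×309 + (10000.0/2)×0.26×£73.05 = £2,117,844.31.
EOQ at £72.53 = 952.4 < 12000, so use break Q=12000: TC = 27,680×£72.53 + (27,680/12000.0)×309 + (12000.0/2)×0.26×£72.53 = £2,121,489.96.
Lowest total cost is £2,066,461.78 at Q = 942.9.

Q* ≈ 943 drums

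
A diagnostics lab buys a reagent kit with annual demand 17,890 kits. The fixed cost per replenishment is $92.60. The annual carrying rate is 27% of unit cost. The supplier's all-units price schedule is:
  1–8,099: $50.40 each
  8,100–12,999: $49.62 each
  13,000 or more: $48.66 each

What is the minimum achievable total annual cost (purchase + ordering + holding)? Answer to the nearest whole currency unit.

Holding cost per unit per year at price C is H = 0.27·C.
For each price level, check whether its EOQ is feasible; otherwise the best quantity at that price is the breakpoint.
EOQ at $50.40 = 493.4 (feasible in tier 1): TC = 17,890×$50.40 + (17,890/493.4)×92.6 + (493.4/2)×0.27×$50.40 = $908,370.64.
EOQ at $49.62 = 497.3 < 8100, so use break Q=8100: TC = 17,890×$49.62 + (17,890/8100.0)×92.6 + (8100.0/2)×0.27×$49.62 = $942,165.79.
EOQ at $48.66 = 502.2 < 13000, so use break Q=13000: TC = 17,890×$48.66 + (17,890/13000.0)×92.6 + (13000.0/2)×0.27×$48.66 = $956,053.13.
Lowest total cost among the candidates is at Q = 493.4.

TC* ≈ $908,371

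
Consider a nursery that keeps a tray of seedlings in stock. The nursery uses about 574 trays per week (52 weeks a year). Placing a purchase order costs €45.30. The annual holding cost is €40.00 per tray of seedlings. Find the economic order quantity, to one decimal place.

Q* ≈ 260.0 trays

Annual demand D = 574 × 52 = 29,848.
EOQ = √(2DS / H) = √(2 × 29,848 × 45.3 / 40).
= √(2,704,228.8 / 40) = √67,605.72 ≈ 260.011.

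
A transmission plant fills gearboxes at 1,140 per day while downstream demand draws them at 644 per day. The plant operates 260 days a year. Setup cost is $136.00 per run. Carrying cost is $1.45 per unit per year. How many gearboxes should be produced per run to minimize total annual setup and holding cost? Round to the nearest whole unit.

Q* ≈ 8,497 gearboxes

Annual demand D = 644 × 260 = 167,440.
Production build-up factor (1 − d/p) = 1 − 644/1,140 = 0.4351.
Q* = √(2DS / (H(1 − d/p))) = √(2 × 167,440 × 136 / (1.45 × 0.4351)).
= √(45,543,680 / 0.6309) ≈ 8496.531.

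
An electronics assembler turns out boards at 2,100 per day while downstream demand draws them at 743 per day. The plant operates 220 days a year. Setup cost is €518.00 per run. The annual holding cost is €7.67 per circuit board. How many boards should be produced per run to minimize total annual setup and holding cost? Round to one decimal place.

Annual demand D = 743 × 220 = 163,460.
Production build-up factor (1 − d/p) = 1 − 743/2,100 = 0.6462.
Q* = √(2DS / (H(1 − d/p))) = √(2 × 163,460 × 518 / (7.67 × 0.6462)).
= √(169,344,560 / 4.9563) ≈ 5845.312.

Q* ≈ 5,845.3 boards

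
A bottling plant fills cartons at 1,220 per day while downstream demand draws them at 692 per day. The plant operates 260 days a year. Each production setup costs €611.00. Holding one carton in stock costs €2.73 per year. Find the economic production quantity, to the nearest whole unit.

Annual demand D = 692 × 260 = 179,920.
Production build-up factor (1 − d/p) = 1 − 692/1,220 = 0.4328.
Q* = √(2DS / (H(1 − d/p))) = √(2 × 179,920 × 611 / (2.73 × 0.4328)).
= √(219,862,240 / 1.1815) ≈ 13641.338.

Q* ≈ 13,641 cartons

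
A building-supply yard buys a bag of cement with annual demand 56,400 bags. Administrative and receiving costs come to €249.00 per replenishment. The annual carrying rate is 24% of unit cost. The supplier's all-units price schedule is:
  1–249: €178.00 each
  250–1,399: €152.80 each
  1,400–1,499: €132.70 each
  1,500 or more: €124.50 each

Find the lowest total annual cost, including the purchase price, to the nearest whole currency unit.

Holding cost per unit per year at price C is H = 0.24·C.
Evaluate total cost at each tier's feasible EOQ or, if the EOQ is below the tier, at the tier's minimum quantity.
Tier 1 (€178.00): EOQ = 810.8 exceeds tier's upper bound 249, so this tier is dominated.
EOQ at €152.80 = 875.2 (feasible in tier 2): TC = 56,400×€152.80 + (56,400/875.2)×249 + (875.2/2)×0.24×€152.80 = €8,650,013.83.
EOQ at €132.70 = 939.1 < 1400, so use break Q=1400: TC = 56,400×€132.70 + (56,400/1400.0)×249 + (1400.0/2)×0.24×€132.70 = €7,516,604.74.
EOQ at €124.50 = 969.5 < 1500, so use break Q=1500: TC = 56,400×€124.50 + (56,400/1500.0)×249 + (1500.0/2)×0.24×€124.50 = €7,053,572.40.
Lowest total cost among the candidates is at Q = 1500.0.

TC* ≈ €7,053,572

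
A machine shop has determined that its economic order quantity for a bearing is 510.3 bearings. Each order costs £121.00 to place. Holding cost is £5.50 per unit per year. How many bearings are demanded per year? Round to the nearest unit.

Invert the EOQ relation Q*² = 2DS/H.
From Q* = √(2DS/H): D = Q*²H / (2S) = 510.3² × 5.5 / (2 × 121) = 5918.320.

D ≈ 5,918 bearings per year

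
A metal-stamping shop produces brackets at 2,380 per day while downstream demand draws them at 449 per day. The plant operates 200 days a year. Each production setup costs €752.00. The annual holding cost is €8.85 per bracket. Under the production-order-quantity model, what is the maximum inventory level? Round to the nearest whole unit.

Annual demand D = 449 × 200 = 89,800.
Production build-up factor (1 − d/p) = 1 − 449/2,380 = 0.8113.
Q* = √(2DS / (H(1 − d/p))) = √(2 × 89,800 × 752 / (8.85 × 0.8113)).
= √(135,059,200 / 7.1804) ≈ 4336.984.
Maximum inventory = Q*(1 − d/p) = 4336.984 × 0.8113 ≈ 3518.788.

I_max ≈ 3,519 brackets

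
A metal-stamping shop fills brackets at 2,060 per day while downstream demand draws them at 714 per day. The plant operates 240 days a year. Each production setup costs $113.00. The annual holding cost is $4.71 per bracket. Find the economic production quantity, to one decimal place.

Q* ≈ 3,547.4 brackets

Annual demand D = 714 × 240 = 171,360.
Production build-up factor (1 − d/p) = 1 − 714/2,060 = 0.6534.
Q* = √(2DS / (H(1 − d/p))) = √(2 × 171,360 × 113 / (4.71 × 0.6534)).
= √(38,727,360 / 3.0775) ≈ 3547.395.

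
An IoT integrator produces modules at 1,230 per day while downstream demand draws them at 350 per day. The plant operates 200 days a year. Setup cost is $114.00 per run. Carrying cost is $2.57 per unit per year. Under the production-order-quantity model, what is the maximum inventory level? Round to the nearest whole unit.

Annual demand D = 350 × 200 = 70,000.
Production build-up factor (1 − d/p) = 1 − 350/1,230 = 0.7154.
Q* = √(2DS / (H(1 − d/p))) = √(2 × 70,000 × 114 / (2.57 × 0.7154)).
= √(15,960,000 / 1.8387) ≈ 2946.192.
Maximum inventory = Q*(1 − d/p) = 2946.192 × 0.7154 ≈ 2107.845.

I_max ≈ 2,108 modules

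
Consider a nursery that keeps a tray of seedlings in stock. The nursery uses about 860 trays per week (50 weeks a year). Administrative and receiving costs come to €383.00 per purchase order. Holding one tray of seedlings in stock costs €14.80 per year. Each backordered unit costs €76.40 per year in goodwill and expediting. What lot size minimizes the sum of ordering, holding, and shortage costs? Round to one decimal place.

Q* ≈ 1,629.9 trays

Annual demand D = 860 × 50 = 43,000.
With planned backorders, Q* = √(2DS/H) · √((H+B)/B).
√(2DS/H) = √(2 × 43,000 × 383 / 14.8) = 1491.825.
√((H+B)/B) = √((14.8+76.4)/76.4) = 1.0926.
Q* ≈ 1629.928.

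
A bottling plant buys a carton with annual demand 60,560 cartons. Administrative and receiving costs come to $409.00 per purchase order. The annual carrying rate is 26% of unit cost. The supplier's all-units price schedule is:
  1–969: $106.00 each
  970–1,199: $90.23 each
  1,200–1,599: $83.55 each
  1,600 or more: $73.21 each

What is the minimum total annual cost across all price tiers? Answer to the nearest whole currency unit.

TC* ≈ $4,464,305

Holding cost per unit per year at price C is H = 0.26·C.
For each price level, check whether its EOQ is feasible; otherwise the best quantity at that price is the breakpoint.
Tier 1 ($106.00): EOQ = 1340.7 exceeds tier's upper bound 969, so this tier is dominated.
Tier 2 ($90.23): EOQ = 1453.1 exceeds tier's upper bound 1199, so this tier is dominated.
EOQ at $83.55 = 1510.1 (feasible in tier 3): TC = 60,560×$83.55 + (60,560/1510.1)×409 + (1510.1/2)×0.26×$83.55 = $5,092,592.20.
EOQ at $73.21 = 1613.2 (feasible in tier 4): TC = 60,560×$73.21 + (60,560/1613.2)×409 + (1613.2/2)×0.26×$73.21 = $4,464,304.89.
Lowest total cost among the candidates is at Q = 1613.2.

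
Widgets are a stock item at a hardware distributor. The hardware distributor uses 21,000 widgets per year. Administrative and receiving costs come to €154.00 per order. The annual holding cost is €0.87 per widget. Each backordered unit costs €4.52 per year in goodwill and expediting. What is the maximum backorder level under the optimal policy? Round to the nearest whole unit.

With planned backorders, Q* = √(2DS/H) · √((H+B)/B).
√(2DS/H) = √(2 × 21,000 × 154 / 0.87) = 2726.625.
√((H+B)/B) = √((0.87+4.52)/4.52) = 1.0920.
Q* ≈ 2977.492.
S* = Q* · H/(H+B) = 2977.492 × 0.87/5.39 ≈ 480.597.

S* ≈ 481 widgets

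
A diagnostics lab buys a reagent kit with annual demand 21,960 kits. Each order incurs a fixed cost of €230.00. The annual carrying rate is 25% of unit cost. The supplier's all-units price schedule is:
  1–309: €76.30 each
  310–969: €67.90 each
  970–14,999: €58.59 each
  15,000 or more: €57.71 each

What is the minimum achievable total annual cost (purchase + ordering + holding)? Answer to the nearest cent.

TC* ≈ €1,298,947.45

Holding cost per unit per year at price C is H = 0.25·C.
Candidates are each tier's EOQ (if it falls in that tier) and each price-break quantity.
Tier 1 (€76.30): EOQ = 727.7 exceeds tier's upper bound 309, so this tier is dominated.
EOQ at €67.90 = 771.4 (feasible in tier 2): TC = 21,960×€67.90 + (21,960/771.4)×230 + (771.4/2)×0.25×€67.90 = €1,504,178.83.
EOQ at €58.59 = 830.4 < 970, so use break Q=970: TC = 21,960×€58.59 + (21,960/970.0)×230 + (970.0/2)×0.25×€58.59 = €1,298,947.45.
EOQ at €57.71 = 836.8 < 15000, so use break Q=15000: TC = 21,960×€57.71 + (21,960/15000.0)×230 + (15000.0/2)×0.25×€57.71 = €1,375,854.57.
Lowest total cost among the candidates is at Q = 970.0.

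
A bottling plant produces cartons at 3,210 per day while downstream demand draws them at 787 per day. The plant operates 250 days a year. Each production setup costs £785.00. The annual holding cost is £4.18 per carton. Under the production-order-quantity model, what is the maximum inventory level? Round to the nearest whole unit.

Annual demand D = 787 × 250 = 196,750.
Production build-up factor (1 − d/p) = 1 − 787/3,210 = 0.7548.
Q* = √(2DS / (H(1 − d/p))) = √(2 × 196,750 × 785 / (4.18 × 0.7548)).
= √(308,897,500 / 3.1552) ≈ 9894.523.
Maximum inventory = Q*(1 − d/p) = 9894.523 × 0.7548 ≈ 7468.670.

I_max ≈ 7,469 cartons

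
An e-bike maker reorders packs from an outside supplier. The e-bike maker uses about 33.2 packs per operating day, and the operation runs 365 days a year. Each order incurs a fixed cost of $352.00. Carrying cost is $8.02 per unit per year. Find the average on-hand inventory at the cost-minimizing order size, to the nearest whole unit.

Average inventory ≈ 516 packs

Annual demand D = 33.2 × 365 = 12,118.
Q* = √(2DS/H) = √(2 × 12,118 × 352 / 8.02) ≈ 1031.37.
Average inventory = Q*/2 ≈ 1031.37 / 2 = 515.685.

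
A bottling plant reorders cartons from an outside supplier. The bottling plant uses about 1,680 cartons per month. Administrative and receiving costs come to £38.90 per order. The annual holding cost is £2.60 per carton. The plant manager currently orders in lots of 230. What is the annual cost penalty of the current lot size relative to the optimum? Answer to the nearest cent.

Annual demand D = 1,680 × 12 = 20,160.
EOQ = √(2DS/H) = √(2 × 20,160 × 38.9 / 2.6) ≈ 776.69.
Cost at Q* = (D/Q*)S + (Q*/2)H = √(2DSH) ≈ £2,019.40.
Cost at Q = 230: (20,160/230)×38.9 + (230/2)×2.6 = £3,409.67 + £299.00 = £3,708.67.
Excess = £3,708.67 − £2,019.40 = £1,689.27.

Extra cost ≈ £1,689.27 per year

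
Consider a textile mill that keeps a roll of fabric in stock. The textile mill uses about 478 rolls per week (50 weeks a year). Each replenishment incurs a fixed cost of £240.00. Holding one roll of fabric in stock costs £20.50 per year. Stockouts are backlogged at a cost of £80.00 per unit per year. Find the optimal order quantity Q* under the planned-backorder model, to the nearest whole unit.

Annual demand D = 478 × 50 = 23,900.
With planned backorders, Q* = √(2DS/H) · √((H+B)/B).
√(2DS/H) = √(2 × 23,900 × 240 / 20.5) = 748.071.
√((H+B)/B) = √((20.5+80)/80) = 1.1208.
Q* ≈ 838.457.

Q* ≈ 838 rolls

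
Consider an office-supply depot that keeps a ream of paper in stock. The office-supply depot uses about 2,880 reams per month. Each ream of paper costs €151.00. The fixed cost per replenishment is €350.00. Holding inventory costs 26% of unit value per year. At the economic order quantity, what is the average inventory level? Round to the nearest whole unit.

Average inventory ≈ 392 reams

Annual demand D = 2,880 × 12 = 34,560.
Holding cost H = 0.26 × €151.00 = €39.2600 per unit per year.
The optimal lot size = √(2DS/H) = √(2 × 34,560 × 350 / 39.26) ≈ 784.98.
Average inventory = Q*/2 ≈ 784.98 / 2 = 392.492.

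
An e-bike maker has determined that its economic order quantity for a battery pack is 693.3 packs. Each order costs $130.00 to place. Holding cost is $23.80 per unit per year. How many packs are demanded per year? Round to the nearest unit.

Invert the EOQ relation Q*² = 2DS/H.
From Q* = √(2DS/H): D = Q*²H / (2S) = 693.3² × 23.8 / (2 × 130) = 43999.325.

D ≈ 43,999 packs per year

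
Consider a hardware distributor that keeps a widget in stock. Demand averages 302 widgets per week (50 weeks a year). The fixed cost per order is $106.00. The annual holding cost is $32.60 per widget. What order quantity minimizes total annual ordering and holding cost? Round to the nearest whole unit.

Q* ≈ 313 widgets

Annual demand D = 302 × 50 = 15,100.
EOQ = √(2DS / H) = √(2 × 15,100 × 106 / 32.6).
= √(3,201,200 / 32.6) = √98,196.319 ≈ 313.363.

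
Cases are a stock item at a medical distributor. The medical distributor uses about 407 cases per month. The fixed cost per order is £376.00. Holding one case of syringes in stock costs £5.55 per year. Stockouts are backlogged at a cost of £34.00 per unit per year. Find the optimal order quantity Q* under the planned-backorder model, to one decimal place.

Annual demand D = 407 × 12 = 4,884.
With planned backorders, Q* = √(2DS/H) · √((H+B)/B).
√(2DS/H) = √(2 × 4,884 × 376 / 5.55) = 813.486.
√((H+B)/B) = √((5.55+34)/34) = 1.0785.
Q* ≈ 877.373.

Q* ≈ 877.4 cases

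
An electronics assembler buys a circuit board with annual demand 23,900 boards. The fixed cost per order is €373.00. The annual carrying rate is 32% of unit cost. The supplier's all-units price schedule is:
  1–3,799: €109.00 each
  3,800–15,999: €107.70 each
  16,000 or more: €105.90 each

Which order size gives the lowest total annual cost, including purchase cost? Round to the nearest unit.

Holding cost per unit per year at price C is H = 0.32·C.
Evaluate total cost at each tier's feasible EOQ or, if the EOQ is below the tier, at the tier's minimum quantity.
EOQ at €109.00 = 715.0 (feasible in tier 1): TC = 23,900×€109.00 + (23,900/715.0)×373 + (715.0/2)×0.32×€109.00 = €2,630,037.71.
EOQ at €107.70 = 719.3 < 3800, so use break Q=3800: TC = 23,900×€107.70 + (23,900/3800.0)×373 + (3800.0/2)×0.32×€107.70 = €2,641,857.57.
EOQ at €105.90 = 725.3 < 16000, so use break Q=16000: TC = 23,900×€105.90 + (23,900/16000.0)×373 + (16000.0/2)×0.32×€105.90 = €2,802,671.17.
Lowest total cost is €2,630,037.71 at Q = 715.0.

Q* ≈ 715 boards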